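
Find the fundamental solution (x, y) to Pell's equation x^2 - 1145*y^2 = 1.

(x, y) = (3135009, 92648)

First expand sqrt(1145) as a continued fraction. With x_i = (sqrt(1145) + m_i)/d_i and (m_0, d_0) = (0, 1): a_0 = floor(sqrt(1145)) = 33, since 33^2 = 1089 <= 1145 < 1156 = 34^2.
Iterate m_{i+1} = d_i*a_i - m_i, d_{i+1} = (1145 - m_{i+1}^2)/d_i, a_{i+1} = floor((a_0 + m_{i+1})/d_{i+1}):
  m_1 = 1*33 - 0 = 33, d_1 = (1145 - 33^2)/1 = 56/1 = 56, a_1 = floor((33 + 33)/56) = 1.
  m_2 = 56*1 - 33 = 23, d_2 = (1145 - 23^2)/56 = 616/56 = 11, a_2 = floor((33 + 23)/11) = 5.
  m_3 = 11*5 - 23 = 32, d_3 = (1145 - 32^2)/11 = 121/11 = 11, a_3 = floor((33 + 32)/11) = 5.
  m_4 = 11*5 - 32 = 23, d_4 = (1145 - 23^2)/11 = 616/11 = 56, a_4 = floor((33 + 23)/56) = 1.
  m_5 = 56*1 - 23 = 33, d_5 = (1145 - 33^2)/56 = 56/56 = 1, a_5 = floor((33 + 33)/1) = 66.
  m_6 = 1*66 - 33 = 33, d_6 = (1145 - 33^2)/1 = 56/1 = 56: (m_6, d_6) = (m_1, d_1) = (33, 56), so from here the quotients repeat a_1, ..., a_5; the period length is 5.
So sqrt(1145) = [33; (1, 5, 5, 1, 66)] with period length k = 5.
k is odd, so (p_{k-1}, q_{k-1}) only solves x^2 - 1145y^2 = -1 and the fundamental solution of x^2 - 1145y^2 = 1 is (p_{2k-1}, q_{2k-1}) = (p_9, q_9); compute convergents through index 9, running through the period twice.
Convergents (p_i = a_i*p_{i-1} + p_{i-2}, q_i = a_i*q_{i-1} + q_{i-2} with p_{-2}=0, p_{-1}=1, q_{-2}=1, q_{-1}=0):
  i=0: a_0=33, p_0 = 33*1 + 0 = 33, q_0 = 33*0 + 1 = 1.
  i=1: a_1=1, p_1 = 1*33 + 1 = 34, q_1 = 1*1 + 0 = 1.
  i=2: a_2=5, p_2 = 5*34 + 33 = 203, q_2 = 5*1 + 1 = 6.
  i=3: a_3=5, p_3 = 5*203 + 34 = 1049, q_3 = 5*6 + 1 = 31.
  i=4: a_4=1, p_4 = 1*1049 + 203 = 1252, q_4 = 1*31 + 6 = 37.
  i=5: a_5=66, p_5 = 66*1252 + 1049 = 83681, q_5 = 66*37 + 31 = 2473.
  i=6: a_6=1, p_6 = 1*83681 + 1252 = 84933, q_6 = 1*2473 + 37 = 2510.
  i=7: a_7=5, p_7 = 5*84933 + 83681 = 508346, q_7 = 5*2510 + 2473 = 15023.
  i=8: a_8=5, p_8 = 5*508346 + 84933 = 2626663, q_8 = 5*15023 + 2510 = 77625.
  i=9: a_9=1, p_9 = 1*2626663 + 508346 = 3135009, q_9 = 1*77625 + 15023 = 92648.
Indeed p_4^2 - 1145*q_4^2 = 1567504 - 1567505 = -1, not +1.
Check: 3135009^2 - 1145*92648^2 = 9828281430081 - 9828281430080 = 1, so (x, y) = (3135009, 92648) solves the equation, and by the theorem it is the least positive solution.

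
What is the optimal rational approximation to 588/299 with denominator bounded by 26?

51/26

Expand x = 588/299 as a continued fraction with the Euclidean algorithm:
  588 = 1*299 + 289, so a_0 = 1.
  299 = 1*289 + 10, so a_1 = 1.
  289 = 28*10 + 9, so a_2 = 28.
  10 = 1*9 + 1, so a_3 = 1.
  9 = 9*1 + 0, so a_4 = 9.
so x = [1; 1, 28, 1, 9].
Convergents (p_i = a_i*p_{i-1} + p_{i-2}, q_i = a_i*q_{i-1} + q_{i-2} with p_{-2}=0, p_{-1}=1, q_{-2}=1, q_{-1}=0), until the denominator exceeds 26:
  i=0: a_0=1, p_0 = 1*1 + 0 = 1, q_0 = 1*0 + 1 = 1.
  i=1: a_1=1, p_1 = 1*1 + 1 = 2, q_1 = 1*1 + 0 = 1.
  i=2: a_2=28, p_2 = 28*2 + 1 = 57, q_2 = 28*1 + 1 = 29.
q_2 = 29 > 26, so the last convergent with denominator <= 26 is p_1/q_1 = 2/1.
The closest fraction with denominator <= 26 is either p_1/q_1 or the intermediate fraction (k*p_1 + p_0)/(k*q_1 + q_0) with the largest k >= 1 whose denominator stays <= 26; these approach x as k grows, and every other convergent or intermediate fraction in range is farther away.
Largest k: floor((26 - q_0)/q_1) = floor((26 - 1)/1) = 25.
That gives (25*2 + 1)/(25*1 + 1) = 51/26.
Compare the errors: |x - 2/1| = |588*1 - 2*299|/(299*1) = 10/299, and |x - 51/26| = |588*26 - 51*299|/(299*26) = 39/7774.
Cross-multiplying, 39*299 = 11661 < 77740 = 10*7774, so 39/7774 is smaller: the intermediate fraction 51/26 is closer to x than 2/1.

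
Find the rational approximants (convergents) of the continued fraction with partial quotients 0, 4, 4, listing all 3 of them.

0/1, 1/4, 4/17

Using the convergent recurrence p_i = a_i*p_{i-1} + p_{i-2}, q_i = a_i*q_{i-1} + q_{i-2} with p_{-2}=0, p_{-1}=1, q_{-2}=1, q_{-1}=0:
  i=0: a_0=0, p_0 = 0*1 + 0 = 0, q_0 = 0*0 + 1 = 1.
  i=1: a_1=4, p_1 = 4*0 + 1 = 1, q_1 = 4*1 + 0 = 4.
  i=2: a_2=4, p_2 = 4*1 + 0 = 4, q_2 = 4*4 + 1 = 17.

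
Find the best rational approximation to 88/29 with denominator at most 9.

3/1

Expand x = 88/29 as a continued fraction with the Euclidean algorithm:
  88 = 3*29 + 1, so a_0 = 3.
  29 = 29*1 + 0, so a_1 = 29.
so x = [3; 29].
Convergents (p_i = a_i*p_{i-1} + p_{i-2}, q_i = a_i*q_{i-1} + q_{i-2} with p_{-2}=0, p_{-1}=1, q_{-2}=1, q_{-1}=0), until the denominator exceeds 9:
  i=0: a_0=3, p_0 = 3*1 + 0 = 3, q_0 = 3*0 + 1 = 1.
  i=1: a_1=29, p_1 = 29*3 + 1 = 88, q_1 = 29*1 + 0 = 29.
q_1 = 29 > 9, so the last convergent with denominator <= 9 is p_0/q_0 = 3/1.
The closest fraction with denominator <= 9 is either p_0/q_0 or the intermediate fraction (k*p_0 + p_{-1})/(k*q_0 + q_{-1}) with the largest k >= 1 whose denominator stays <= 9; these approach x as k grows, and every other convergent or intermediate fraction in range is farther away.
Largest k: floor((9 - q_{-1})/q_0) = floor((9 - 0)/1) = 9 (using the seeds p_{-1} = 1, q_{-1} = 0).
That gives (9*3 + 1)/(9*1 + 0) = 28/9.
Compare the errors: |x - 3/1| = |88*1 - 3*29|/(29*1) = 1/29, and |x - 28/9| = |88*9 - 28*29|/(29*9) = 20/261.
Cross-multiplying, 1*261 = 261 < 580 = 20*29, so 1/29 is smaller: the convergent 3/1 is closer to x than 28/9.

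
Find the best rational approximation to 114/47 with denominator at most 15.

17/7

Expand x = 114/47 as a continued fraction with the Euclidean algorithm:
  114 = 2*47 + 20, so a_0 = 2.
  47 = 2*20 + 7, so a_1 = 2.
  20 = 2*7 + 6, so a_2 = 2.
  7 = 1*6 + 1, so a_3 = 1.
  6 = 6*1 + 0, so a_4 = 6.
so x = [2; 2, 2, 1, 6].
Convergents (p_i = a_i*p_{i-1} + p_{i-2}, q_i = a_i*q_{i-1} + q_{i-2} with p_{-2}=0, p_{-1}=1, q_{-2}=1, q_{-1}=0), until the denominator exceeds 15:
  i=0: a_0=2, p_0 = 2*1 + 0 = 2, q_0 = 2*0 + 1 = 1.
  i=1: a_1=2, p_1 = 2*2 + 1 = 5, q_1 = 2*1 + 0 = 2.
  i=2: a_2=2, p_2 = 2*5 + 2 = 12, q_2 = 2*2 + 1 = 5.
  i=3: a_3=1, p_3 = 1*12 + 5 = 17, q_3 = 1*5 + 2 = 7.
  i=4: a_4=6, p_4 = 6*17 + 12 = 114, q_4 = 6*7 + 5 = 47.
q_4 = 47 > 15, so the last convergent with denominator <= 15 is p_3/q_3 = 17/7.
The closest fraction with denominator <= 15 is either p_3/q_3 or the intermediate fraction (k*p_3 + p_2)/(k*q_3 + q_2) with the largest k >= 1 whose denominator stays <= 15; these approach x as k grows, and every other convergent or intermediate fraction in range is farther away.
Largest k: floor((15 - q_2)/q_3) = floor((15 - 5)/7) = 1.
That gives (1*17 + 12)/(1*7 + 5) = 29/12.
Compare the errors: |x - 17/7| = |114*7 - 17*47|/(47*7) = 1/329, and |x - 29/12| = |114*12 - 29*47|/(47*12) = 5/564.
Cross-multiplying, 1*564 = 564 < 1645 = 5*329, so 1/329 is smaller: the convergent 17/7 is closer to x than 29/12.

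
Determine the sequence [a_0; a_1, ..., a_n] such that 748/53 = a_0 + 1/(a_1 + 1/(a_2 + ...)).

[14; 8, 1, 5]

Run the Euclidean algorithm on 748 and 53; the successive quotients are the partial quotients a_0, a_1, ... (each step inverts the fractional part left over by the previous one):
  748 = 14*53 + 6, so a_0 = 14.
  53 = 8*6 + 5, so a_1 = 8.
  6 = 1*5 + 1, so a_2 = 1.
  5 = 5*1 + 0, so a_3 = 5.
The remainder reaches 0 after 4 divisions, so the expansion has 4 partial quotients, read off in order.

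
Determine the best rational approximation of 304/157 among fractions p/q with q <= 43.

Expand x = 304/157 as a continued fraction with the Euclidean algorithm:
  304 = 1*157 + 147, so a_0 = 1.
  157 = 1*147 + 10, so a_1 = 1.
  147 = 14*10 + 7, so a_2 = 14.
  10 = 1*7 + 3, so a_3 = 1.
  7 = 2*3 + 1, so a_4 = 2.
  3 = 3*1 + 0, so a_5 = 3.
so x = [1; 1, 14, 1, 2, 3].
Convergents (p_i = a_i*p_{i-1} + p_{i-2}, q_i = a_i*q_{i-1} + q_{i-2} with p_{-2}=0, p_{-1}=1, q_{-2}=1, q_{-1}=0), until the denominator exceeds 43:
  i=0: a_0=1, p_0 = 1*1 + 0 = 1, q_0 = 1*0 + 1 = 1.
  i=1: a_1=1, p_1 = 1*1 + 1 = 2, q_1 = 1*1 + 0 = 1.
  i=2: a_2=14, p_2 = 14*2 + 1 = 29, q_2 = 14*1 + 1 = 15.
  i=3: a_3=1, p_3 = 1*29 + 2 = 31, q_3 = 1*15 + 1 = 16.
  i=4: a_4=2, p_4 = 2*31 + 29 = 91, q_4 = 2*16 + 15 = 47.
q_4 = 47 > 43, so the last convergent with denominator <= 43 is p_3/q_3 = 31/16.
The closest fraction with denominator <= 43 is either p_3/q_3 or the intermediate fraction (k*p_3 + p_2)/(k*q_3 + q_2) with the largest k >= 1 whose denominator stays <= 43; these approach x as k grows, and every other convergent or intermediate fraction in range is farther away.
Largest k: floor((43 - q_2)/q_3) = floor((43 - 15)/16) = 1.
That gives (1*31 + 29)/(1*16 + 15) = 60/31.
Compare the errors: |x - 31/16| = |304*16 - 31*157|/(157*16) = 3/2512, and |x - 60/31| = |304*31 - 60*157|/(157*31) = 4/4867.
Cross-multiplying, 4*2512 = 10048 < 14601 = 3*4867, so 4/4867 is smaller: the intermediate fraction 60/31 is closer to x than 31/16.

60/31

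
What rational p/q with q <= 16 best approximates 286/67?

64/15

Expand x = 286/67 as a continued fraction with the Euclidean algorithm:
  286 = 4*67 + 18, so a_0 = 4.
  67 = 3*18 + 13, so a_1 = 3.
  18 = 1*13 + 5, so a_2 = 1.
  13 = 2*5 + 3, so a_3 = 2.
  5 = 1*3 + 2, so a_4 = 1.
  3 = 1*2 + 1, so a_5 = 1.
  2 = 2*1 + 0, so a_6 = 2.
so x = [4; 3, 1, 2, 1, 1, 2].
Convergents (p_i = a_i*p_{i-1} + p_{i-2}, q_i = a_i*q_{i-1} + q_{i-2} with p_{-2}=0, p_{-1}=1, q_{-2}=1, q_{-1}=0), until the denominator exceeds 16:
  i=0: a_0=4, p_0 = 4*1 + 0 = 4, q_0 = 4*0 + 1 = 1.
  i=1: a_1=3, p_1 = 3*4 + 1 = 13, q_1 = 3*1 + 0 = 3.
  i=2: a_2=1, p_2 = 1*13 + 4 = 17, q_2 = 1*3 + 1 = 4.
  i=3: a_3=2, p_3 = 2*17 + 13 = 47, q_3 = 2*4 + 3 = 11.
  i=4: a_4=1, p_4 = 1*47 + 17 = 64, q_4 = 1*11 + 4 = 15.
  i=5: a_5=1, p_5 = 1*64 + 47 = 111, q_5 = 1*15 + 11 = 26.
q_5 = 26 > 16, so the last convergent with denominator <= 16 is p_4/q_4 = 64/15.
The closest fraction with denominator <= 16 is either p_4/q_4 or the intermediate fraction (k*p_4 + p_3)/(k*q_4 + q_3) with the largest k >= 1 whose denominator stays <= 16; these approach x as k grows, and every other convergent or intermediate fraction in range is farther away.
Largest k: floor((16 - q_3)/q_4) = floor((16 - 11)/15) = 0.
Since k = 0, no intermediate fraction beyond p_4/q_4 has denominator <= 16, so the convergent 64/15 is the closest (its error is |286*15 - 64*67|/(67*15) = 2/1005).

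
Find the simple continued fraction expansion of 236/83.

[2; 1, 5, 2, 1, 1, 2]

Run the Euclidean algorithm on 236 and 83; the successive quotients are the partial quotients a_0, a_1, ... (each step inverts the fractional part left over by the previous one):
  236 = 2*83 + 70, so a_0 = 2.
  83 = 1*70 + 13, so a_1 = 1.
  70 = 5*13 + 5, so a_2 = 5.
  13 = 2*5 + 3, so a_3 = 2.
  5 = 1*3 + 2, so a_4 = 1.
  3 = 1*2 + 1, so a_5 = 1.
  2 = 2*1 + 0, so a_6 = 2.
The remainder reaches 0 after 7 divisions, so the expansion has 7 partial quotients, read off in order.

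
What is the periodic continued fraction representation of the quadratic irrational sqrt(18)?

[4; (4, 8)]

Write x_i = (sqrt(18) + m_i)/d_i with (m_0, d_0) = (0, 1). a_0 = floor(sqrt(18)) = 4, since 4^2 = 16 <= 18 < 25 = 5^2.
Iterate m_{i+1} = d_i*a_i - m_i, d_{i+1} = (18 - m_{i+1}^2)/d_i, a_{i+1} = floor((a_0 + m_{i+1})/d_{i+1}):
  m_1 = 1*4 - 0 = 4, d_1 = (18 - 4^2)/1 = 2/1 = 2, a_1 = floor((4 + 4)/2) = 4.
  m_2 = 2*4 - 4 = 4, d_2 = (18 - 4^2)/2 = 2/2 = 1, a_2 = floor((4 + 4)/1) = 8.
  m_3 = 1*8 - 4 = 4, d_3 = (18 - 4^2)/1 = 2/1 = 2: (m_3, d_3) = (m_1, d_1) = (4, 2), so from here the quotients repeat a_1, a_2; the period length is 2.
Hence the expansion of sqrt(18) is a_0 = 4 followed by the repeating block 4, 8 (period 2).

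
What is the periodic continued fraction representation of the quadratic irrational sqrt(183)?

[13; (1, 1, 8, 1, 1, 26)]

Write x_i = (sqrt(183) + m_i)/d_i with (m_0, d_0) = (0, 1). a_0 = floor(sqrt(183)) = 13, since 13^2 = 169 <= 183 < 196 = 14^2.
Iterate m_{i+1} = d_i*a_i - m_i, d_{i+1} = (183 - m_{i+1}^2)/d_i, a_{i+1} = floor((a_0 + m_{i+1})/d_{i+1}):
  m_1 = 1*13 - 0 = 13, d_1 = (183 - 13^2)/1 = 14/1 = 14, a_1 = floor((13 + 13)/14) = 1.
  m_2 = 14*1 - 13 = 1, d_2 = (183 - 1^2)/14 = 182/14 = 13, a_2 = floor((13 + 1)/13) = 1.
  m_3 = 13*1 - 1 = 12, d_3 = (183 - 12^2)/13 = 39/13 = 3, a_3 = floor((13 + 12)/3) = 8.
  m_4 = 3*8 - 12 = 12, d_4 = (183 - 12^2)/3 = 39/3 = 13, a_4 = floor((13 + 12)/13) = 1.
  m_5 = 13*1 - 12 = 1, d_5 = (183 - 1^2)/13 = 182/13 = 14, a_5 = floor((13 + 1)/14) = 1.
  m_6 = 14*1 - 1 = 13, d_6 = (183 - 13^2)/14 = 14/14 = 1, a_6 = floor((13 + 13)/1) = 26.
  m_7 = 1*26 - 13 = 13, d_7 = (183 - 13^2)/1 = 14/1 = 14: (m_7, d_7) = (m_1, d_1) = (13, 14), so from here the quotients repeat a_1, ..., a_6; the period length is 6.
Hence the expansion of sqrt(183) is a_0 = 13 followed by the repeating block 1, 1, 8, 1, 1, 26 (period 6).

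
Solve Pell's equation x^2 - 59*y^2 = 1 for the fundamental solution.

(x, y) = (530, 69)

First expand sqrt(59) as a continued fraction. With x_i = (sqrt(59) + m_i)/d_i and (m_0, d_0) = (0, 1): a_0 = floor(sqrt(59)) = 7, since 7^2 = 49 <= 59 < 64 = 8^2.
Iterate m_{i+1} = d_i*a_i - m_i, d_{i+1} = (59 - m_{i+1}^2)/d_i, a_{i+1} = floor((a_0 + m_{i+1})/d_{i+1}):
  m_1 = 1*7 - 0 = 7, d_1 = (59 - 7^2)/1 = 10/1 = 10, a_1 = floor((7 + 7)/10) = 1.
  m_2 = 10*1 - 7 = 3, d_2 = (59 - 3^2)/10 = 50/10 = 5, a_2 = floor((7 + 3)/5) = 2.
  m_3 = 5*2 - 3 = 7, d_3 = (59 - 7^2)/5 = 10/5 = 2, a_3 = floor((7 + 7)/2) = 7.
  m_4 = 2*7 - 7 = 7, d_4 = (59 - 7^2)/2 = 10/2 = 5, a_4 = floor((7 + 7)/5) = 2.
  m_5 = 5*2 - 7 = 3, d_5 = (59 - 3^2)/5 = 50/5 = 10, a_5 = floor((7 + 3)/10) = 1.
  m_6 = 10*1 - 3 = 7, d_6 = (59 - 7^2)/10 = 10/10 = 1, a_6 = floor((7 + 7)/1) = 14.
  m_7 = 1*14 - 7 = 7, d_7 = (59 - 7^2)/1 = 10/1 = 10: (m_7, d_7) = (m_1, d_1) = (7, 10), so from here the quotients repeat a_1, ..., a_6; the period length is 6.
So sqrt(59) = [7; (1, 2, 7, 2, 1, 14)] with period length k = 6.
k is even, so the fundamental solution of x^2 - 59y^2 = 1 is (p_{k-1}, q_{k-1}) = (p_5, q_5); compute convergents through index 5.
Convergents (p_i = a_i*p_{i-1} + p_{i-2}, q_i = a_i*q_{i-1} + q_{i-2} with p_{-2}=0, p_{-1}=1, q_{-2}=1, q_{-1}=0):
  i=0: a_0=7, p_0 = 7*1 + 0 = 7, q_0 = 7*0 + 1 = 1.
  i=1: a_1=1, p_1 = 1*7 + 1 = 8, q_1 = 1*1 + 0 = 1.
  i=2: a_2=2, p_2 = 2*8 + 7 = 23, q_2 = 2*1 + 1 = 3.
  i=3: a_3=7, p_3 = 7*23 + 8 = 169, q_3 = 7*3 + 1 = 22.
  i=4: a_4=2, p_4 = 2*169 + 23 = 361, q_4 = 2*22 + 3 = 47.
  i=5: a_5=1, p_5 = 1*361 + 169 = 530, q_5 = 1*47 + 22 = 69.
Check: 530^2 - 59*69^2 = 280900 - 280899 = 1, so (x, y) = (530, 69) solves the equation, and by the theorem it is the least positive solution.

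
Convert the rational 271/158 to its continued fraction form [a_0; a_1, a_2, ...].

[1; 1, 2, 1, 1, 22]

Run the Euclidean algorithm on 271 and 158; the successive quotients are the partial quotients a_0, a_1, ... (each step inverts the fractional part left over by the previous one):
  271 = 1*158 + 113, so a_0 = 1.
  158 = 1*113 + 45, so a_1 = 1.
  113 = 2*45 + 23, so a_2 = 2.
  45 = 1*23 + 22, so a_3 = 1.
  23 = 1*22 + 1, so a_4 = 1.
  22 = 22*1 + 0, so a_5 = 22.
The remainder reaches 0 after 6 divisions, so the expansion has 6 partial quotients, read off in order.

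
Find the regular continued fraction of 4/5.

Run the Euclidean algorithm on 4 and 5; the successive quotients are the partial quotients a_0, a_1, ... (each step inverts the fractional part left over by the previous one):
  4 = 0*5 + 4, so a_0 = 0.
  5 = 1*4 + 1, so a_1 = 1.
  4 = 4*1 + 0, so a_2 = 4.
The remainder reaches 0 after 3 divisions, so the expansion has 3 partial quotients, read off in order.

[0; 1, 4]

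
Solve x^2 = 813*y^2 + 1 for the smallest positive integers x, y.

First expand sqrt(813) as a continued fraction. With x_i = (sqrt(813) + m_i)/d_i and (m_0, d_0) = (0, 1): a_0 = floor(sqrt(813)) = 28, since 28^2 = 784 <= 813 < 841 = 29^2.
Iterate m_{i+1} = d_i*a_i - m_i, d_{i+1} = (813 - m_{i+1}^2)/d_i, a_{i+1} = floor((a_0 + m_{i+1})/d_{i+1}):
  m_1 = 1*28 - 0 = 28, d_1 = (813 - 28^2)/1 = 29/1 = 29, a_1 = floor((28 + 28)/29) = 1.
  m_2 = 29*1 - 28 = 1, d_2 = (813 - 1^2)/29 = 812/29 = 28, a_2 = floor((28 + 1)/28) = 1.
  m_3 = 28*1 - 1 = 27, d_3 = (813 - 27^2)/28 = 84/28 = 3, a_3 = floor((28 + 27)/3) = 18.
  m_4 = 3*18 - 27 = 27, d_4 = (813 - 27^2)/3 = 84/3 = 28, a_4 = floor((28 + 27)/28) = 1.
  m_5 = 28*1 - 27 = 1, d_5 = (813 - 1^2)/28 = 812/28 = 29, a_5 = floor((28 + 1)/29) = 1.
  m_6 = 29*1 - 1 = 28, d_6 = (813 - 28^2)/29 = 29/29 = 1, a_6 = floor((28 + 28)/1) = 56.
  m_7 = 1*56 - 28 = 28, d_7 = (813 - 28^2)/1 = 29/1 = 29: (m_7, d_7) = (m_1, d_1) = (28, 29), so from here the quotients repeat a_1, ..., a_6; the period length is 6.
So sqrt(813) = [28; (1, 1, 18, 1, 1, 56)] with period length k = 6.
k is even, so the fundamental solution of x^2 - 813y^2 = 1 is (p_{k-1}, q_{k-1}) = (p_5, q_5); compute convergents through index 5.
Convergents (p_i = a_i*p_{i-1} + p_{i-2}, q_i = a_i*q_{i-1} + q_{i-2} with p_{-2}=0, p_{-1}=1, q_{-2}=1, q_{-1}=0):
  i=0: a_0=28, p_0 = 28*1 + 0 = 28, q_0 = 28*0 + 1 = 1.
  i=1: a_1=1, p_1 = 1*28 + 1 = 29, q_1 = 1*1 + 0 = 1.
  i=2: a_2=1, p_2 = 1*29 + 28 = 57, q_2 = 1*1 + 1 = 2.
  i=3: a_3=18, p_3 = 18*57 + 29 = 1055, q_3 = 18*2 + 1 = 37.
  i=4: a_4=1, p_4 = 1*1055 + 57 = 1112, q_4 = 1*37 + 2 = 39.
  i=5: a_5=1, p_5 = 1*1112 + 1055 = 2167, q_5 = 1*39 + 37 = 76.
Check: 2167^2 - 813*76^2 = 4695889 - 4695888 = 1, so (x, y) = (2167, 76) solves the equation, and by the theorem it is the least positive solution.

(x, y) = (2167, 76)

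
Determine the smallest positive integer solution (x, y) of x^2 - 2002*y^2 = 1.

(x, y) = (11325887, 253128)

First expand sqrt(2002) as a continued fraction. With x_i = (sqrt(2002) + m_i)/d_i and (m_0, d_0) = (0, 1): a_0 = floor(sqrt(2002)) = 44, since 44^2 = 1936 <= 2002 < 2025 = 45^2.
Iterate m_{i+1} = d_i*a_i - m_i, d_{i+1} = (2002 - m_{i+1}^2)/d_i, a_{i+1} = floor((a_0 + m_{i+1})/d_{i+1}):
  m_1 = 1*44 - 0 = 44, d_1 = (2002 - 44^2)/1 = 66/1 = 66, a_1 = floor((44 + 44)/66) = 1.
  m_2 = 66*1 - 44 = 22, d_2 = (2002 - 22^2)/66 = 1518/66 = 23, a_2 = floor((44 + 22)/23) = 2.
  m_3 = 23*2 - 22 = 24, d_3 = (2002 - 24^2)/23 = 1426/23 = 62, a_3 = floor((44 + 24)/62) = 1.
  m_4 = 62*1 - 24 = 38, d_4 = (2002 - 38^2)/62 = 558/62 = 9, a_4 = floor((44 + 38)/9) = 9.
  m_5 = 9*9 - 38 = 43, d_5 = (2002 - 43^2)/9 = 153/9 = 17, a_5 = floor((44 + 43)/17) = 5.
  m_6 = 17*5 - 43 = 42, d_6 = (2002 - 42^2)/17 = 238/17 = 14, a_6 = floor((44 + 42)/14) = 6.
  m_7 = 14*6 - 42 = 42, d_7 = (2002 - 42^2)/14 = 238/14 = 17, a_7 = floor((44 + 42)/17) = 5.
  m_8 = 17*5 - 42 = 43, d_8 = (2002 - 43^2)/17 = 153/17 = 9, a_8 = floor((44 + 43)/9) = 9.
  m_9 = 9*9 - 43 = 38, d_9 = (2002 - 38^2)/9 = 558/9 = 62, a_9 = floor((44 + 38)/62) = 1.
  m_10 = 62*1 - 38 = 24, d_10 = (2002 - 24^2)/62 = 1426/62 = 23, a_10 = floor((44 + 24)/23) = 2.
  m_11 = 23*2 - 24 = 22, d_11 = (2002 - 22^2)/23 = 1518/23 = 66, a_11 = floor((44 + 22)/66) = 1.
  m_12 = 66*1 - 22 = 44, d_12 = (2002 - 44^2)/66 = 66/66 = 1, a_12 = floor((44 + 44)/1) = 88.
  m_13 = 1*88 - 44 = 44, d_13 = (2002 - 44^2)/1 = 66/1 = 66: (m_13, d_13) = (m_1, d_1) = (44, 66), so from here the quotients repeat a_1, ..., a_12; the period length is 12.
So sqrt(2002) = [44; (1, 2, 1, 9, 5, 6, 5, 9, 1, 2, 1, 88)] with period length k = 12.
k is even, so the fundamental solution of x^2 - 2002y^2 = 1 is (p_{k-1}, q_{k-1}) = (p_11, q_11); compute convergents through index 11.
Convergents (p_i = a_i*p_{i-1} + p_{i-2}, q_i = a_i*q_{i-1} + q_{i-2} with p_{-2}=0, p_{-1}=1, q_{-2}=1, q_{-1}=0):
  i=0: a_0=44, p_0 = 44*1 + 0 = 44, q_0 = 44*0 + 1 = 1.
  i=1: a_1=1, p_1 = 1*44 + 1 = 45, q_1 = 1*1 + 0 = 1.
  i=2: a_2=2, p_2 = 2*45 + 44 = 134, q_2 = 2*1 + 1 = 3.
  i=3: a_3=1, p_3 = 1*134 + 45 = 179, q_3 = 1*3 + 1 = 4.
  i=4: a_4=9, p_4 = 9*179 + 134 = 1745, q_4 = 9*4 + 3 = 39.
  i=5: a_5=5, p_5 = 5*1745 + 179 = 8904, q_5 = 5*39 + 4 = 199.
  i=6: a_6=6, p_6 = 6*8904 + 1745 = 55169, q_6 = 6*199 + 39 = 1233.
  i=7: a_7=5, p_7 = 5*55169 + 8904 = 284749, q_7 = 5*1233 + 199 = 6364.
  i=8: a_8=9, p_8 = 9*284749 + 55169 = 2617910, q_8 = 9*6364 + 1233 = 58509.
  i=9: a_9=1, p_9 = 1*2617910 + 284749 = 2902659, q_9 = 1*58509 + 6364 = 64873.
  i=10: a_10=2, p_10 = 2*2902659 + 2617910 = 8423228, q_10 = 2*64873 + 58509 = 188255.
  i=11: a_11=1, p_11 = 1*8423228 + 2902659 = 11325887, q_11 = 1*188255 + 64873 = 253128.
Check: 11325887^2 - 2002*253128^2 = 128275716336769 - 128275716336768 = 1, so (x, y) = (11325887, 253128) solves the equation, and by the theorem it is the least positive solution.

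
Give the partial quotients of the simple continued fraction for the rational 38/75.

[0; 1, 1, 37]

Run the Euclidean algorithm on 38 and 75; the successive quotients are the partial quotients a_0, a_1, ... (each step inverts the fractional part left over by the previous one):
  38 = 0*75 + 38, so a_0 = 0.
  75 = 1*38 + 37, so a_1 = 1.
  38 = 1*37 + 1, so a_2 = 1.
  37 = 37*1 + 0, so a_3 = 37.
The remainder reaches 0 after 4 divisions, so the expansion has 4 partial quotients, read off in order.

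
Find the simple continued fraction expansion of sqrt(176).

[13; (3, 1, 3, 26)]

Write x_i = (sqrt(176) + m_i)/d_i with (m_0, d_0) = (0, 1). a_0 = floor(sqrt(176)) = 13, since 13^2 = 169 <= 176 < 196 = 14^2.
Iterate m_{i+1} = d_i*a_i - m_i, d_{i+1} = (176 - m_{i+1}^2)/d_i, a_{i+1} = floor((a_0 + m_{i+1})/d_{i+1}):
  m_1 = 1*13 - 0 = 13, d_1 = (176 - 13^2)/1 = 7/1 = 7, a_1 = floor((13 + 13)/7) = 3.
  m_2 = 7*3 - 13 = 8, d_2 = (176 - 8^2)/7 = 112/7 = 16, a_2 = floor((13 + 8)/16) = 1.
  m_3 = 16*1 - 8 = 8, d_3 = (176 - 8^2)/16 = 112/16 = 7, a_3 = floor((13 + 8)/7) = 3.
  m_4 = 7*3 - 8 = 13, d_4 = (176 - 13^2)/7 = 7/7 = 1, a_4 = floor((13 + 13)/1) = 26.
  m_5 = 1*26 - 13 = 13, d_5 = (176 - 13^2)/1 = 7/1 = 7: (m_5, d_5) = (m_1, d_1) = (13, 7), so from here the quotients repeat a_1, ..., a_4; the period length is 4.
Hence the expansion of sqrt(176) is a_0 = 13 followed by the repeating block 3, 1, 3, 26 (period 4).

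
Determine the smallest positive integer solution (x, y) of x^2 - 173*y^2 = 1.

(x, y) = (2499849, 190060)

First expand sqrt(173) as a continued fraction. With x_i = (sqrt(173) + m_i)/d_i and (m_0, d_0) = (0, 1): a_0 = floor(sqrt(173)) = 13, since 13^2 = 169 <= 173 < 196 = 14^2.
Iterate m_{i+1} = d_i*a_i - m_i, d_{i+1} = (173 - m_{i+1}^2)/d_i, a_{i+1} = floor((a_0 + m_{i+1})/d_{i+1}):
  m_1 = 1*13 - 0 = 13, d_1 = (173 - 13^2)/1 = 4/1 = 4, a_1 = floor((13 + 13)/4) = 6.
  m_2 = 4*6 - 13 = 11, d_2 = (173 - 11^2)/4 = 52/4 = 13, a_2 = floor((13 + 11)/13) = 1.
  m_3 = 13*1 - 11 = 2, d_3 = (173 - 2^2)/13 = 169/13 = 13, a_3 = floor((13 + 2)/13) = 1.
  m_4 = 13*1 - 2 = 11, d_4 = (173 - 11^2)/13 = 52/13 = 4, a_4 = floor((13 + 11)/4) = 6.
  m_5 = 4*6 - 11 = 13, d_5 = (173 - 13^2)/4 = 4/4 = 1, a_5 = floor((13 + 13)/1) = 26.
  m_6 = 1*26 - 13 = 13, d_6 = (173 - 13^2)/1 = 4/1 = 4: (m_6, d_6) = (m_1, d_1) = (13, 4), so from here the quotients repeat a_1, ..., a_5; the period length is 5.
So sqrt(173) = [13; (6, 1, 1, 6, 26)] with period length k = 5.
k is odd, so (p_{k-1}, q_{k-1}) only solves x^2 - 173y^2 = -1 and the fundamental solution of x^2 - 173y^2 = 1 is (p_{2k-1}, q_{2k-1}) = (p_9, q_9); compute convergents through index 9, running through the period twice.
Convergents (p_i = a_i*p_{i-1} + p_{i-2}, q_i = a_i*q_{i-1} + q_{i-2} with p_{-2}=0, p_{-1}=1, q_{-2}=1, q_{-1}=0):
  i=0: a_0=13, p_0 = 13*1 + 0 = 13, q_0 = 13*0 + 1 = 1.
  i=1: a_1=6, p_1 = 6*13 + 1 = 79, q_1 = 6*1 + 0 = 6.
  i=2: a_2=1, p_2 = 1*79 + 13 = 92, q_2 = 1*6 + 1 = 7.
  i=3: a_3=1, p_3 = 1*92 + 79 = 171, q_3 = 1*7 + 6 = 13.
  i=4: a_4=6, p_4 = 6*171 + 92 = 1118, q_4 = 6*13 + 7 = 85.
  i=5: a_5=26, p_5 = 26*1118 + 171 = 29239, q_5 = 26*85 + 13 = 2223.
  i=6: a_6=6, p_6 = 6*29239 + 1118 = 176552, q_6 = 6*2223 + 85 = 13423.
  i=7: a_7=1, p_7 = 1*176552 + 29239 = 205791, q_7 = 1*13423 + 2223 = 15646.
  i=8: a_8=1, p_8 = 1*205791 + 176552 = 382343, q_8 = 1*15646 + 13423 = 29069.
  i=9: a_9=6, p_9 = 6*382343 + 205791 = 2499849, q_9 = 6*29069 + 15646 = 190060.
Indeed p_4^2 - 173*q_4^2 = 1249924 - 1249925 = -1, not +1.
Check: 2499849^2 - 173*190060^2 = 6249245022801 - 6249245022800 = 1, so (x, y) = (2499849, 190060) solves the equation, and by the theorem it is the least positive solution.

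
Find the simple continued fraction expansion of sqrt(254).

[15; (1, 14, 1, 30)]

Write x_i = (sqrt(254) + m_i)/d_i with (m_0, d_0) = (0, 1). a_0 = floor(sqrt(254)) = 15, since 15^2 = 225 <= 254 < 256 = 16^2.
Iterate m_{i+1} = d_i*a_i - m_i, d_{i+1} = (254 - m_{i+1}^2)/d_i, a_{i+1} = floor((a_0 + m_{i+1})/d_{i+1}):
  m_1 = 1*15 - 0 = 15, d_1 = (254 - 15^2)/1 = 29/1 = 29, a_1 = floor((15 + 15)/29) = 1.
  m_2 = 29*1 - 15 = 14, d_2 = (254 - 14^2)/29 = 58/29 = 2, a_2 = floor((15 + 14)/2) = 14.
  m_3 = 2*14 - 14 = 14, d_3 = (254 - 14^2)/2 = 58/2 = 29, a_3 = floor((15 + 14)/29) = 1.
  m_4 = 29*1 - 14 = 15, d_4 = (254 - 15^2)/29 = 29/29 = 1, a_4 = floor((15 + 15)/1) = 30.
  m_5 = 1*30 - 15 = 15, d_5 = (254 - 15^2)/1 = 29/1 = 29: (m_5, d_5) = (m_1, d_1) = (15, 29), so from here the quotients repeat a_1, ..., a_4; the period length is 4.
Hence the expansion of sqrt(254) is a_0 = 15 followed by the repeating block 1, 14, 1, 30 (period 4).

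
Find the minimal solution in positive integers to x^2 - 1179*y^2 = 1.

(x, y) = (10610, 309)

First expand sqrt(1179) as a continued fraction. With x_i = (sqrt(1179) + m_i)/d_i and (m_0, d_0) = (0, 1): a_0 = floor(sqrt(1179)) = 34, since 34^2 = 1156 <= 1179 < 1225 = 35^2.
Iterate m_{i+1} = d_i*a_i - m_i, d_{i+1} = (1179 - m_{i+1}^2)/d_i, a_{i+1} = floor((a_0 + m_{i+1})/d_{i+1}):
  m_1 = 1*34 - 0 = 34, d_1 = (1179 - 34^2)/1 = 23/1 = 23, a_1 = floor((34 + 34)/23) = 2.
  m_2 = 23*2 - 34 = 12, d_2 = (1179 - 12^2)/23 = 1035/23 = 45, a_2 = floor((34 + 12)/45) = 1.
  m_3 = 45*1 - 12 = 33, d_3 = (1179 - 33^2)/45 = 90/45 = 2, a_3 = floor((34 + 33)/2) = 33.
  m_4 = 2*33 - 33 = 33, d_4 = (1179 - 33^2)/2 = 90/2 = 45, a_4 = floor((34 + 33)/45) = 1.
  m_5 = 45*1 - 33 = 12, d_5 = (1179 - 12^2)/45 = 1035/45 = 23, a_5 = floor((34 + 12)/23) = 2.
  m_6 = 23*2 - 12 = 34, d_6 = (1179 - 34^2)/23 = 23/23 = 1, a_6 = floor((34 + 34)/1) = 68.
  m_7 = 1*68 - 34 = 34, d_7 = (1179 - 34^2)/1 = 23/1 = 23: (m_7, d_7) = (m_1, d_1) = (34, 23), so from here the quotients repeat a_1, ..., a_6; the period length is 6.
So sqrt(1179) = [34; (2, 1, 33, 1, 2, 68)] with period length k = 6.
k is even, so the fundamental solution of x^2 - 1179y^2 = 1 is (p_{k-1}, q_{k-1}) = (p_5, q_5); compute convergents through index 5.
Convergents (p_i = a_i*p_{i-1} + p_{i-2}, q_i = a_i*q_{i-1} + q_{i-2} with p_{-2}=0, p_{-1}=1, q_{-2}=1, q_{-1}=0):
  i=0: a_0=34, p_0 = 34*1 + 0 = 34, q_0 = 34*0 + 1 = 1.
  i=1: a_1=2, p_1 = 2*34 + 1 = 69, q_1 = 2*1 + 0 = 2.
  i=2: a_2=1, p_2 = 1*69 + 34 = 103, q_2 = 1*2 + 1 = 3.
  i=3: a_3=33, p_3 = 33*103 + 69 = 3468, q_3 = 33*3 + 2 = 101.
  i=4: a_4=1, p_4 = 1*3468 + 103 = 3571, q_4 = 1*101 + 3 = 104.
  i=5: a_5=2, p_5 = 2*3571 + 3468 = 10610, q_5 = 2*104 + 101 = 309.
Check: 10610^2 - 1179*309^2 = 112572100 - 112572099 = 1, so (x, y) = (10610, 309) solves the equation, and by the theorem it is the least positive solution.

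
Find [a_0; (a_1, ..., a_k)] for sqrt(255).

Write x_i = (sqrt(255) + m_i)/d_i with (m_0, d_0) = (0, 1). a_0 = floor(sqrt(255)) = 15, since 15^2 = 225 <= 255 < 256 = 16^2.
Iterate m_{i+1} = d_i*a_i - m_i, d_{i+1} = (255 - m_{i+1}^2)/d_i, a_{i+1} = floor((a_0 + m_{i+1})/d_{i+1}):
  m_1 = 1*15 - 0 = 15, d_1 = (255 - 15^2)/1 = 30/1 = 30, a_1 = floor((15 + 15)/30) = 1.
  m_2 = 30*1 - 15 = 15, d_2 = (255 - 15^2)/30 = 30/30 = 1, a_2 = floor((15 + 15)/1) = 30.
  m_3 = 1*30 - 15 = 15, d_3 = (255 - 15^2)/1 = 30/1 = 30: (m_3, d_3) = (m_1, d_1) = (15, 30), so from here the quotients repeat a_1, a_2; the period length is 2.
Hence the expansion of sqrt(255) is a_0 = 15 followed by the repeating block 1, 30 (period 2).

[15; (1, 30)]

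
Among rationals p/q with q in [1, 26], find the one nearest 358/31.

231/20

Expand x = 358/31 as a continued fraction with the Euclidean algorithm:
  358 = 11*31 + 17, so a_0 = 11.
  31 = 1*17 + 14, so a_1 = 1.
  17 = 1*14 + 3, so a_2 = 1.
  14 = 4*3 + 2, so a_3 = 4.
  3 = 1*2 + 1, so a_4 = 1.
  2 = 2*1 + 0, so a_5 = 2.
so x = [11; 1, 1, 4, 1, 2].
Convergents (p_i = a_i*p_{i-1} + p_{i-2}, q_i = a_i*q_{i-1} + q_{i-2} with p_{-2}=0, p_{-1}=1, q_{-2}=1, q_{-1}=0), until the denominator exceeds 26:
  i=0: a_0=11, p_0 = 11*1 + 0 = 11, q_0 = 11*0 + 1 = 1.
  i=1: a_1=1, p_1 = 1*11 + 1 = 12, q_1 = 1*1 + 0 = 1.
  i=2: a_2=1, p_2 = 1*12 + 11 = 23, q_2 = 1*1 + 1 = 2.
  i=3: a_3=4, p_3 = 4*23 + 12 = 104, q_3 = 4*2 + 1 = 9.
  i=4: a_4=1, p_4 = 1*104 + 23 = 127, q_4 = 1*9 + 2 = 11.
  i=5: a_5=2, p_5 = 2*127 + 104 = 358, q_5 = 2*11 + 9 = 31.
q_5 = 31 > 26, so the last convergent with denominator <= 26 is p_4/q_4 = 127/11.
The closest fraction with denominator <= 26 is either p_4/q_4 or the intermediate fraction (k*p_4 + p_3)/(k*q_4 + q_3) with the largest k >= 1 whose denominator stays <= 26; these approach x as k grows, and every other convergent or intermediate fraction in range is farther away.
Largest k: floor((26 - q_3)/q_4) = floor((26 - 9)/11) = 1.
That gives (1*127 + 104)/(1*11 + 9) = 231/20.
Compare the errors: |x - 127/11| = |358*11 - 127*31|/(31*11) = 1/341, and |x - 231/20| = |358*20 - 231*31|/(31*20) = 1/620.
Cross-multiplying, 1*341 = 341 < 620 = 1*620, so 1/620 is smaller: the intermediate fraction 231/20 is closer to x than 127/11.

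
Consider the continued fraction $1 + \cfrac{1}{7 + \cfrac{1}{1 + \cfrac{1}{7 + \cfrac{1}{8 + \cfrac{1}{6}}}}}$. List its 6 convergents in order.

Using the convergent recurrence p_i = a_i*p_{i-1} + p_{i-2}, q_i = a_i*q_{i-1} + q_{i-2} with p_{-2}=0, p_{-1}=1, q_{-2}=1, q_{-1}=0:
  i=0: a_0=1, p_0 = 1*1 + 0 = 1, q_0 = 1*0 + 1 = 1.
  i=1: a_1=7, p_1 = 7*1 + 1 = 8, q_1 = 7*1 + 0 = 7.
  i=2: a_2=1, p_2 = 1*8 + 1 = 9, q_2 = 1*7 + 1 = 8.
  i=3: a_3=7, p_3 = 7*9 + 8 = 71, q_3 = 7*8 + 7 = 63.
  i=4: a_4=8, p_4 = 8*71 + 9 = 577, q_4 = 8*63 + 8 = 512.
  i=5: a_5=6, p_5 = 6*577 + 71 = 3533, q_5 = 6*512 + 63 = 3135.

1/1, 8/7, 9/8, 71/63, 577/512, 3533/3135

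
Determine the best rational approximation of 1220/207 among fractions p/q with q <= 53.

Expand x = 1220/207 as a continued fraction with the Euclidean algorithm:
  1220 = 5*207 + 185, so a_0 = 5.
  207 = 1*185 + 22, so a_1 = 1.
  185 = 8*22 + 9, so a_2 = 8.
  22 = 2*9 + 4, so a_3 = 2.
  9 = 2*4 + 1, so a_4 = 2.
  4 = 4*1 + 0, so a_5 = 4.
so x = [5; 1, 8, 2, 2, 4].
Convergents (p_i = a_i*p_{i-1} + p_{i-2}, q_i = a_i*q_{i-1} + q_{i-2} with p_{-2}=0, p_{-1}=1, q_{-2}=1, q_{-1}=0), until the denominator exceeds 53:
  i=0: a_0=5, p_0 = 5*1 + 0 = 5, q_0 = 5*0 + 1 = 1.
  i=1: a_1=1, p_1 = 1*5 + 1 = 6, q_1 = 1*1 + 0 = 1.
  i=2: a_2=8, p_2 = 8*6 + 5 = 53, q_2 = 8*1 + 1 = 9.
  i=3: a_3=2, p_3 = 2*53 + 6 = 112, q_3 = 2*9 + 1 = 19.
  i=4: a_4=2, p_4 = 2*112 + 53 = 277, q_4 = 2*19 + 9 = 47.
  i=5: a_5=4, p_5 = 4*277 + 112 = 1220, q_5 = 4*47 + 19 = 207.
q_5 = 207 > 53, so the last convergent with denominator <= 53 is p_4/q_4 = 277/47.
The closest fraction with denominator <= 53 is either p_4/q_4 or the intermediate fraction (k*p_4 + p_3)/(k*q_4 + q_3) with the largest k >= 1 whose denominator stays <= 53; these approach x as k grows, and every other convergent or intermediate fraction in range is farther away.
Largest k: floor((53 - q_3)/q_4) = floor((53 - 19)/47) = 0.
Since k = 0, no intermediate fraction beyond p_4/q_4 has denominator <= 53, so the convergent 277/47 is the closest (its error is |1220*47 - 277*207|/(207*47) = 1/9729).

277/47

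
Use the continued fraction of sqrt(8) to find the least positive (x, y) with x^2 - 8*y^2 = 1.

First expand sqrt(8) as a continued fraction. With x_i = (sqrt(8) + m_i)/d_i and (m_0, d_0) = (0, 1): a_0 = floor(sqrt(8)) = 2, since 2^2 = 4 <= 8 < 9 = 3^2.
Iterate m_{i+1} = d_i*a_i - m_i, d_{i+1} = (8 - m_{i+1}^2)/d_i, a_{i+1} = floor((a_0 + m_{i+1})/d_{i+1}):
  m_1 = 1*2 - 0 = 2, d_1 = (8 - 2^2)/1 = 4/1 = 4, a_1 = floor((2 + 2)/4) = 1.
  m_2 = 4*1 - 2 = 2, d_2 = (8 - 2^2)/4 = 4/4 = 1, a_2 = floor((2 + 2)/1) = 4.
  m_3 = 1*4 - 2 = 2, d_3 = (8 - 2^2)/1 = 4/1 = 4: (m_3, d_3) = (m_1, d_1) = (2, 4), so from here the quotients repeat a_1, a_2; the period length is 2.
So sqrt(8) = [2; (1, 4)] with period length k = 2.
k is even, so the fundamental solution of x^2 - 8y^2 = 1 is (p_{k-1}, q_{k-1}) = (p_1, q_1); compute convergents through index 1.
Convergents (p_i = a_i*p_{i-1} + p_{i-2}, q_i = a_i*q_{i-1} + q_{i-2} with p_{-2}=0, p_{-1}=1, q_{-2}=1, q_{-1}=0):
  i=0: a_0=2, p_0 = 2*1 + 0 = 2, q_0 = 2*0 + 1 = 1.
  i=1: a_1=1, p_1 = 1*2 + 1 = 3, q_1 = 1*1 + 0 = 1.
Check: 3^2 - 8*1^2 = 9 - 8 = 1, so (x, y) = (3, 1) solves the equation, and by the theorem it is the least positive solution.

(x, y) = (3, 1)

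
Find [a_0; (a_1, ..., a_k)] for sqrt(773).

[27; (1, 4, 13, 1, 2, 2, 1, 13, 4, 1, 54)]

Write x_i = (sqrt(773) + m_i)/d_i with (m_0, d_0) = (0, 1). a_0 = floor(sqrt(773)) = 27, since 27^2 = 729 <= 773 < 784 = 28^2.
Iterate m_{i+1} = d_i*a_i - m_i, d_{i+1} = (773 - m_{i+1}^2)/d_i, a_{i+1} = floor((a_0 + m_{i+1})/d_{i+1}):
  m_1 = 1*27 - 0 = 27, d_1 = (773 - 27^2)/1 = 44/1 = 44, a_1 = floor((27 + 27)/44) = 1.
  m_2 = 44*1 - 27 = 17, d_2 = (773 - 17^2)/44 = 484/44 = 11, a_2 = floor((27 + 17)/11) = 4.
  m_3 = 11*4 - 17 = 27, d_3 = (773 - 27^2)/11 = 44/11 = 4, a_3 = floor((27 + 27)/4) = 13.
  m_4 = 4*13 - 27 = 25, d_4 = (773 - 25^2)/4 = 148/4 = 37, a_4 = floor((27 + 25)/37) = 1.
  m_5 = 37*1 - 25 = 12, d_5 = (773 - 12^2)/37 = 629/37 = 17, a_5 = floor((27 + 12)/17) = 2.
  m_6 = 17*2 - 12 = 22, d_6 = (773 - 22^2)/17 = 289/17 = 17, a_6 = floor((27 + 22)/17) = 2.
  m_7 = 17*2 - 22 = 12, d_7 = (773 - 12^2)/17 = 629/17 = 37, a_7 = floor((27 + 12)/37) = 1.
  m_8 = 37*1 - 12 = 25, d_8 = (773 - 25^2)/37 = 148/37 = 4, a_8 = floor((27 + 25)/4) = 13.
  m_9 = 4*13 - 25 = 27, d_9 = (773 - 27^2)/4 = 44/4 = 11, a_9 = floor((27 + 27)/11) = 4.
  m_10 = 11*4 - 27 = 17, d_10 = (773 - 17^2)/11 = 484/11 = 44, a_10 = floor((27 + 17)/44) = 1.
  m_11 = 44*1 - 17 = 27, d_11 = (773 - 27^2)/44 = 44/44 = 1, a_11 = floor((27 + 27)/1) = 54.
  m_12 = 1*54 - 27 = 27, d_12 = (773 - 27^2)/1 = 44/1 = 44: (m_12, d_12) = (m_1, d_1) = (27, 44), so from here the quotients repeat a_1, ..., a_11; the period length is 11.
Hence the expansion of sqrt(773) is a_0 = 27 followed by the repeating block 1, 4, 13, 1, 2, 2, 1, 13, 4, 1, 54 (period 11).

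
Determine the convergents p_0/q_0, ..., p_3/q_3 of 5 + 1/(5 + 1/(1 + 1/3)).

5/1, 26/5, 31/6, 119/23

Using the convergent recurrence p_i = a_i*p_{i-1} + p_{i-2}, q_i = a_i*q_{i-1} + q_{i-2} with p_{-2}=0, p_{-1}=1, q_{-2}=1, q_{-1}=0:
  i=0: a_0=5, p_0 = 5*1 + 0 = 5, q_0 = 5*0 + 1 = 1.
  i=1: a_1=5, p_1 = 5*5 + 1 = 26, q_1 = 5*1 + 0 = 5.
  i=2: a_2=1, p_2 = 1*26 + 5 = 31, q_2 = 1*5 + 1 = 6.
  i=3: a_3=3, p_3 = 3*31 + 26 = 119, q_3 = 3*6 + 5 = 23.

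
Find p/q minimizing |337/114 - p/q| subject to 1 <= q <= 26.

68/23

Expand x = 337/114 as a continued fraction with the Euclidean algorithm:
  337 = 2*114 + 109, so a_0 = 2.
  114 = 1*109 + 5, so a_1 = 1.
  109 = 21*5 + 4, so a_2 = 21.
  5 = 1*4 + 1, so a_3 = 1.
  4 = 4*1 + 0, so a_4 = 4.
so x = [2; 1, 21, 1, 4].
Convergents (p_i = a_i*p_{i-1} + p_{i-2}, q_i = a_i*q_{i-1} + q_{i-2} with p_{-2}=0, p_{-1}=1, q_{-2}=1, q_{-1}=0), until the denominator exceeds 26:
  i=0: a_0=2, p_0 = 2*1 + 0 = 2, q_0 = 2*0 + 1 = 1.
  i=1: a_1=1, p_1 = 1*2 + 1 = 3, q_1 = 1*1 + 0 = 1.
  i=2: a_2=21, p_2 = 21*3 + 2 = 65, q_2 = 21*1 + 1 = 22.
  i=3: a_3=1, p_3 = 1*65 + 3 = 68, q_3 = 1*22 + 1 = 23.
  i=4: a_4=4, p_4 = 4*68 + 65 = 337, q_4 = 4*23 + 22 = 114.
q_4 = 114 > 26, so the last convergent with denominator <= 26 is p_3/q_3 = 68/23.
The closest fraction with denominator <= 26 is either p_3/q_3 or the intermediate fraction (k*p_3 + p_2)/(k*q_3 + q_2) with the largest k >= 1 whose denominator stays <= 26; these approach x as k grows, and every other convergent or intermediate fraction in range is farther away.
Largest k: floor((26 - q_2)/q_3) = floor((26 - 22)/23) = 0.
Since k = 0, no intermediate fraction beyond p_3/q_3 has denominator <= 26, so the convergent 68/23 is the closest (its error is |337*23 - 68*114|/(114*23) = 1/2622).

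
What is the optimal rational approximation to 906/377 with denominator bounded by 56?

125/52

Expand x = 906/377 as a continued fraction with the Euclidean algorithm:
  906 = 2*377 + 152, so a_0 = 2.
  377 = 2*152 + 73, so a_1 = 2.
  152 = 2*73 + 6, so a_2 = 2.
  73 = 12*6 + 1, so a_3 = 12.
  6 = 6*1 + 0, so a_4 = 6.
so x = [2; 2, 2, 12, 6].
Convergents (p_i = a_i*p_{i-1} + p_{i-2}, q_i = a_i*q_{i-1} + q_{i-2} with p_{-2}=0, p_{-1}=1, q_{-2}=1, q_{-1}=0), until the denominator exceeds 56:
  i=0: a_0=2, p_0 = 2*1 + 0 = 2, q_0 = 2*0 + 1 = 1.
  i=1: a_1=2, p_1 = 2*2 + 1 = 5, q_1 = 2*1 + 0 = 2.
  i=2: a_2=2, p_2 = 2*5 + 2 = 12, q_2 = 2*2 + 1 = 5.
  i=3: a_3=12, p_3 = 12*12 + 5 = 149, q_3 = 12*5 + 2 = 62.
q_3 = 62 > 56, so the last convergent with denominator <= 56 is p_2/q_2 = 12/5.
The closest fraction with denominator <= 56 is either p_2/q_2 or the intermediate fraction (k*p_2 + p_1)/(k*q_2 + q_1) with the largest k >= 1 whose denominator stays <= 56; these approach x as k grows, and every other convergent or intermediate fraction in range is farther away.
Largest k: floor((56 - q_1)/q_2) = floor((56 - 2)/5) = 10.
That gives (10*12 + 5)/(10*5 + 2) = 125/52.
Compare the errors: |x - 12/5| = |906*5 - 12*377|/(377*5) = 6/1885, and |x - 125/52| = |906*52 - 125*377|/(377*52) = 13/19604.
Cross-multiplying, 13*1885 = 24505 < 117624 = 6*19604, so 13/19604 is smaller: the intermediate fraction 125/52 is closer to x than 12/5.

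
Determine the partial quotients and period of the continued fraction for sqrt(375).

[19; (2, 1, 2, 1, 5, 1, 2, 1, 2, 38)]

Write x_i = (sqrt(375) + m_i)/d_i with (m_0, d_0) = (0, 1). a_0 = floor(sqrt(375)) = 19, since 19^2 = 361 <= 375 < 400 = 20^2.
Iterate m_{i+1} = d_i*a_i - m_i, d_{i+1} = (375 - m_{i+1}^2)/d_i, a_{i+1} = floor((a_0 + m_{i+1})/d_{i+1}):
  m_1 = 1*19 - 0 = 19, d_1 = (375 - 19^2)/1 = 14/1 = 14, a_1 = floor((19 + 19)/14) = 2.
  m_2 = 14*2 - 19 = 9, d_2 = (375 - 9^2)/14 = 294/14 = 21, a_2 = floor((19 + 9)/21) = 1.
  m_3 = 21*1 - 9 = 12, d_3 = (375 - 12^2)/21 = 231/21 = 11, a_3 = floor((19 + 12)/11) = 2.
  m_4 = 11*2 - 12 = 10, d_4 = (375 - 10^2)/11 = 275/11 = 25, a_4 = floor((19 + 10)/25) = 1.
  m_5 = 25*1 - 10 = 15, d_5 = (375 - 15^2)/25 = 150/25 = 6, a_5 = floor((19 + 15)/6) = 5.
  m_6 = 6*5 - 15 = 15, d_6 = (375 - 15^2)/6 = 150/6 = 25, a_6 = floor((19 + 15)/25) = 1.
  m_7 = 25*1 - 15 = 10, d_7 = (375 - 10^2)/25 = 275/25 = 11, a_7 = floor((19 + 10)/11) = 2.
  m_8 = 11*2 - 10 = 12, d_8 = (375 - 12^2)/11 = 231/11 = 21, a_8 = floor((19 + 12)/21) = 1.
  m_9 = 21*1 - 12 = 9, d_9 = (375 - 9^2)/21 = 294/21 = 14, a_9 = floor((19 + 9)/14) = 2.
  m_10 = 14*2 - 9 = 19, d_10 = (375 - 19^2)/14 = 14/14 = 1, a_10 = floor((19 + 19)/1) = 38.
  m_11 = 1*38 - 19 = 19, d_11 = (375 - 19^2)/1 = 14/1 = 14: (m_11, d_11) = (m_1, d_1) = (19, 14), so from here the quotients repeat a_1, ..., a_10; the period length is 10.
Hence the expansion of sqrt(375) is a_0 = 19 followed by the repeating block 2, 1, 2, 1, 5, 1, 2, 1, 2, 38 (period 10).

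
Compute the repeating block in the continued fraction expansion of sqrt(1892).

[43; (2, 86)]

Write x_i = (sqrt(1892) + m_i)/d_i with (m_0, d_0) = (0, 1). a_0 = floor(sqrt(1892)) = 43, since 43^2 = 1849 <= 1892 < 1936 = 44^2.
Iterate m_{i+1} = d_i*a_i - m_i, d_{i+1} = (1892 - m_{i+1}^2)/d_i, a_{i+1} = floor((a_0 + m_{i+1})/d_{i+1}):
  m_1 = 1*43 - 0 = 43, d_1 = (1892 - 43^2)/1 = 43/1 = 43, a_1 = floor((43 + 43)/43) = 2.
  m_2 = 43*2 - 43 = 43, d_2 = (1892 - 43^2)/43 = 43/43 = 1, a_2 = floor((43 + 43)/1) = 86.
  m_3 = 1*86 - 43 = 43, d_3 = (1892 - 43^2)/1 = 43/1 = 43: (m_3, d_3) = (m_1, d_1) = (43, 43), so from here the quotients repeat a_1, a_2; the period length is 2.
Hence the expansion of sqrt(1892) is a_0 = 43 followed by the repeating block 2, 86 (period 2).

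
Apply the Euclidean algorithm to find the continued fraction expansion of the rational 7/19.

[0; 2, 1, 2, 2]

Run the Euclidean algorithm on 7 and 19; the successive quotients are the partial quotients a_0, a_1, ... (each step inverts the fractional part left over by the previous one):
  7 = 0*19 + 7, so a_0 = 0.
  19 = 2*7 + 5, so a_1 = 2.
  7 = 1*5 + 2, so a_2 = 1.
  5 = 2*2 + 1, so a_3 = 2.
  2 = 2*1 + 0, so a_4 = 2.
The remainder reaches 0 after 5 divisions, so the expansion has 5 partial quotients, read off in order.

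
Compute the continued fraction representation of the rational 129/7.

Run the Euclidean algorithm on 129 and 7; the successive quotients are the partial quotients a_0, a_1, ... (each step inverts the fractional part left over by the previous one):
  129 = 18*7 + 3, so a_0 = 18.
  7 = 2*3 + 1, so a_1 = 2.
  3 = 3*1 + 0, so a_2 = 3.
The remainder reaches 0 after 3 divisions, so the expansion has 3 partial quotients, read off in order.

[18; 2, 3]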